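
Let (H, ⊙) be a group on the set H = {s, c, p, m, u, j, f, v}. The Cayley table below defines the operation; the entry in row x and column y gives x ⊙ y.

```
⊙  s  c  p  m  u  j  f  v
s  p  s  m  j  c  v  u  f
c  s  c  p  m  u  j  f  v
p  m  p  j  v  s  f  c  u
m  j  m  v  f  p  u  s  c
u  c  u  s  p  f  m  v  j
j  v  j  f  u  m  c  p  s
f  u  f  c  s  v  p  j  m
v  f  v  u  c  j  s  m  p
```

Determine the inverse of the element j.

j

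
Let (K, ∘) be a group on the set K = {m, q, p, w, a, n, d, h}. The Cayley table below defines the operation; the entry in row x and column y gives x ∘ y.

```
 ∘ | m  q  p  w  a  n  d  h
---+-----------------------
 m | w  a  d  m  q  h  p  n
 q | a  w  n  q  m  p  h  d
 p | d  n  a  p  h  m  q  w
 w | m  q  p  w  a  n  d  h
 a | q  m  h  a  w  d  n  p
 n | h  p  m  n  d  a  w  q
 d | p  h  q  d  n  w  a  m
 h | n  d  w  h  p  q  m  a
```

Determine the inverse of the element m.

m

First locate the identity: row w matches the header, so w is the identity.
Scan row m for w: m ∘ m = w. Hence m^(-1) = m.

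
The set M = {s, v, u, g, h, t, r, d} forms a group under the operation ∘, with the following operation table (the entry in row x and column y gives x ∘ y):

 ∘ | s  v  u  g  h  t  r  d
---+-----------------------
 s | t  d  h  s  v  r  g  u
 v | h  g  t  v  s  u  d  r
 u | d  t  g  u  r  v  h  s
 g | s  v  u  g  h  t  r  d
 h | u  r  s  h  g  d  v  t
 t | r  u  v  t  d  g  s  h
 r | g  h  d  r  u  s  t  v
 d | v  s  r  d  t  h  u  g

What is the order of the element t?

2

The identity element is g (its row matches the header).
t^1 = t
t^2 = t ∘ t = g
The first power of t equal to the identity is t^2, so ord(t) = 2.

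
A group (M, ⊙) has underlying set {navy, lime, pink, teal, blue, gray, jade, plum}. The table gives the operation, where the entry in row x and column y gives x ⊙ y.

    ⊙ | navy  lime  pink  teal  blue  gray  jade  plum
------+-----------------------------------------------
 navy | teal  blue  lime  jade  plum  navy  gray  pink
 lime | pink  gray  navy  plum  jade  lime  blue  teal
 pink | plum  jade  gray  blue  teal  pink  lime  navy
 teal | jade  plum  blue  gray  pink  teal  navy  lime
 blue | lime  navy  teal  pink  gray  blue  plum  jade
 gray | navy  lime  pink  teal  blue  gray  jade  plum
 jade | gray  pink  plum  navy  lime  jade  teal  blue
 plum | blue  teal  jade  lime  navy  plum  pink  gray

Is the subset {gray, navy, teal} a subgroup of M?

No

navy ⊙ teal = jade, which is not in {gray, navy, teal}.
The subset is not closed under ⊙, so it is not a subgroup.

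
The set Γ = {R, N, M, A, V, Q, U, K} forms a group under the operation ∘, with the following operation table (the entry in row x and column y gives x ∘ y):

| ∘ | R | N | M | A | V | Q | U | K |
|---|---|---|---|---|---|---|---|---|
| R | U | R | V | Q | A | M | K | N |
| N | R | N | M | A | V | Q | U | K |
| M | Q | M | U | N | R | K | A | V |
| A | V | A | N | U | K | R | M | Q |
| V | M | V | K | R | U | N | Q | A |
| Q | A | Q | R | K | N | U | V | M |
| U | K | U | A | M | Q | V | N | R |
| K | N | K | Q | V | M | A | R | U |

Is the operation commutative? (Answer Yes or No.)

No

V ∘ R = M but R ∘ V = A.
Since V and R do not commute, Γ is not abelian.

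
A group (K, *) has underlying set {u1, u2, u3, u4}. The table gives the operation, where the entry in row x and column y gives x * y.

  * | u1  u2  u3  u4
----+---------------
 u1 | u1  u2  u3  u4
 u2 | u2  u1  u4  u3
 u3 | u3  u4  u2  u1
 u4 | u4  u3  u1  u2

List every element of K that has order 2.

Identity is u1. Compute the order of each non-identity element by repeated multiplication:
  u2: u2 → u1  (order 2)
  u3: u3 → u2 → u4 → u1  (order 4)
  u4: u4 → u2 → u3 → u1  (order 4)
Elements of order 2: {u2}.

{u2}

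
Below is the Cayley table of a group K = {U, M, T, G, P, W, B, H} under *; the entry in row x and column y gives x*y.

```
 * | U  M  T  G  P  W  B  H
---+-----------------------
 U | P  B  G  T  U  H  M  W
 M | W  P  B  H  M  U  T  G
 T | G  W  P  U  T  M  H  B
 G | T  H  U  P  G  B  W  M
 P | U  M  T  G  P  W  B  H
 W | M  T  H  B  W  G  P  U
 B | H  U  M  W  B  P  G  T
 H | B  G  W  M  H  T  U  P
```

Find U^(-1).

U

First locate the identity: row P matches the header, so P is the identity.
Scan row U for P: U*U = P. Hence U^(-1) = U.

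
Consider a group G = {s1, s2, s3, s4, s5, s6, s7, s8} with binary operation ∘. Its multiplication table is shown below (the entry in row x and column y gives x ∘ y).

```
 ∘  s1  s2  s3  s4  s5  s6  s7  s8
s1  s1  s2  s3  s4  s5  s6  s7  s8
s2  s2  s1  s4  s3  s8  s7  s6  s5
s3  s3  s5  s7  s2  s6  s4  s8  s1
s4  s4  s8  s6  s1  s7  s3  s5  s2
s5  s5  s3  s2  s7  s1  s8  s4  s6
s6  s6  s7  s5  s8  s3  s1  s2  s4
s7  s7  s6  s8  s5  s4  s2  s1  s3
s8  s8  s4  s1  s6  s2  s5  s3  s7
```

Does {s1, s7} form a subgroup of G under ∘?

{s1, s7} contains the identity s1.
Checking products: every product of two elements of {s1, s7} (read from the table) lies in {s1, s7}, so the set is closed.
In a finite group, a nonempty closed subset is a subgroup. So {s1, s7} ≤ G.
(Structurally, G here is isomorphic to the dihedral group D_4.)

Yes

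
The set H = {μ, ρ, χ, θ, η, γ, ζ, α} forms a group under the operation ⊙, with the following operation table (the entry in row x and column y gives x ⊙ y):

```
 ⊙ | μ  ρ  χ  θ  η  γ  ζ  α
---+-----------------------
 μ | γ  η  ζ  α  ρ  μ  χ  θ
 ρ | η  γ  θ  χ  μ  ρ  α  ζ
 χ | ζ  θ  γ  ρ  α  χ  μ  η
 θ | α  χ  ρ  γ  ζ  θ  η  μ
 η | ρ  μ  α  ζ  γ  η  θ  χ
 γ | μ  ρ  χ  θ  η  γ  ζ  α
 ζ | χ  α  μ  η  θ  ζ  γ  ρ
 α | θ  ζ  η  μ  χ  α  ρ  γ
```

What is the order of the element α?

2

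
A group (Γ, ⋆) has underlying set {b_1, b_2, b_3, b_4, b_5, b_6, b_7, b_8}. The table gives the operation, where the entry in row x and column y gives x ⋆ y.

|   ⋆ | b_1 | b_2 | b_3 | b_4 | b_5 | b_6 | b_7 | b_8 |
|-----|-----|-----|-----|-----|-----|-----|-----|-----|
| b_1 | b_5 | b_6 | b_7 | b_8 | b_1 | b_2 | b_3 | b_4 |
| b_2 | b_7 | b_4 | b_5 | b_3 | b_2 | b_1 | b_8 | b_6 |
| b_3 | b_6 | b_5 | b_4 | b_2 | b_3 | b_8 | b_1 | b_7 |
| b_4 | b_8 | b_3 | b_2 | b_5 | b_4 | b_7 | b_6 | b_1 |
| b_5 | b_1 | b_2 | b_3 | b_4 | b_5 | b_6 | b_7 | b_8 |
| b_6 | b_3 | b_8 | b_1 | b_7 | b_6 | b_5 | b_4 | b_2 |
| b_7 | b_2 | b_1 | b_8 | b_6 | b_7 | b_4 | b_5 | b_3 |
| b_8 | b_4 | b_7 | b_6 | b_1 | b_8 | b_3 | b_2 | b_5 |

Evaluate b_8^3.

b_8^1 = b_8
b_8^2 = b_8 ⋆ b_8 = b_5
b_8^3 = b_5 ⋆ b_8 = b_8

b_8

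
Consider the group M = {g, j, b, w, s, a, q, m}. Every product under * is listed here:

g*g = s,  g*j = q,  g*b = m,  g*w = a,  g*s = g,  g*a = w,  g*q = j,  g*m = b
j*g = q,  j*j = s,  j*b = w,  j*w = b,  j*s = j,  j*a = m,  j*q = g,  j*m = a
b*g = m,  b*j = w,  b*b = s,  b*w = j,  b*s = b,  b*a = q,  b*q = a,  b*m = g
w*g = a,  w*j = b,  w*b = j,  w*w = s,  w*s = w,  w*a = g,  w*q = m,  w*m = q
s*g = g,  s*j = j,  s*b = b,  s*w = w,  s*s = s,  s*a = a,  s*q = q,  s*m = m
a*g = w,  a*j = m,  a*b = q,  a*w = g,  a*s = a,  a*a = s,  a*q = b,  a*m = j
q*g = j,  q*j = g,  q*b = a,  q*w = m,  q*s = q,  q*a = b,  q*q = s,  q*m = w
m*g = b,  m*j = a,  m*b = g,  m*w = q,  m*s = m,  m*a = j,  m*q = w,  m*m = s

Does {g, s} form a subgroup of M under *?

Yes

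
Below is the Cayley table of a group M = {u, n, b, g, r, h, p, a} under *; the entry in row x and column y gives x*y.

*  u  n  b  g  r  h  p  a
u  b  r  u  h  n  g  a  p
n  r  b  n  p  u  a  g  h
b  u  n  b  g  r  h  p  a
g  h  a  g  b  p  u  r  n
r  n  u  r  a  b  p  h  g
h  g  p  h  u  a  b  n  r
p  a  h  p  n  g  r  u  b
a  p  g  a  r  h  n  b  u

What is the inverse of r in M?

r

First locate the identity: row b matches the header, so b is the identity.
Scan row r for b: r*r = b. Hence r^(-1) = r.
(Structurally, M here is isomorphic to the dihedral group D_4.)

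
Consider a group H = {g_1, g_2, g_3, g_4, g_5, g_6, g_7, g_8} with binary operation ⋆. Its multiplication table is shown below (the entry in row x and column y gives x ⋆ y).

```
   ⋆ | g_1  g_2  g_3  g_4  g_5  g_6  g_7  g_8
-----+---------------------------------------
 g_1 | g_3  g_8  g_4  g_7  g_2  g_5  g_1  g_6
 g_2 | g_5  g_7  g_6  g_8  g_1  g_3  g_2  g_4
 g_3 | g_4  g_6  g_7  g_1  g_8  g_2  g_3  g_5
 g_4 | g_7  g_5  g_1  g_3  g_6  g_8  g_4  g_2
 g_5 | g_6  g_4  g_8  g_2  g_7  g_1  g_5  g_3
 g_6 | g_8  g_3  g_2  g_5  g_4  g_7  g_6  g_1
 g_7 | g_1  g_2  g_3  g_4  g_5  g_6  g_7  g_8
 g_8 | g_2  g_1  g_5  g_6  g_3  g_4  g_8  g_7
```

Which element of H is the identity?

The identity e satisfies e ⋆ x = x for all x, so its row in the table reproduces the column headers.
Row g_7 reads: g_1, g_2, g_3, g_4, g_5, g_6, g_7, g_8 — exactly the header order. So g_7 is the identity.

g_7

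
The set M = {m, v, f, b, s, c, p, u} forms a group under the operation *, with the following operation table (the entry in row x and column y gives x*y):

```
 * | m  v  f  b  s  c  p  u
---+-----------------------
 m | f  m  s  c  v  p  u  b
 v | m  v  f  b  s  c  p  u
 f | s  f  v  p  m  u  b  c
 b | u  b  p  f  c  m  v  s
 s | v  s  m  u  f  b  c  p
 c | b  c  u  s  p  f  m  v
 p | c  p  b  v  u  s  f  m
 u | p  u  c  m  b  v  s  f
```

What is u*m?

Read row u, column m: u*m = p.
(Structurally, M here is isomorphic to the quaternion group Q_8.)

p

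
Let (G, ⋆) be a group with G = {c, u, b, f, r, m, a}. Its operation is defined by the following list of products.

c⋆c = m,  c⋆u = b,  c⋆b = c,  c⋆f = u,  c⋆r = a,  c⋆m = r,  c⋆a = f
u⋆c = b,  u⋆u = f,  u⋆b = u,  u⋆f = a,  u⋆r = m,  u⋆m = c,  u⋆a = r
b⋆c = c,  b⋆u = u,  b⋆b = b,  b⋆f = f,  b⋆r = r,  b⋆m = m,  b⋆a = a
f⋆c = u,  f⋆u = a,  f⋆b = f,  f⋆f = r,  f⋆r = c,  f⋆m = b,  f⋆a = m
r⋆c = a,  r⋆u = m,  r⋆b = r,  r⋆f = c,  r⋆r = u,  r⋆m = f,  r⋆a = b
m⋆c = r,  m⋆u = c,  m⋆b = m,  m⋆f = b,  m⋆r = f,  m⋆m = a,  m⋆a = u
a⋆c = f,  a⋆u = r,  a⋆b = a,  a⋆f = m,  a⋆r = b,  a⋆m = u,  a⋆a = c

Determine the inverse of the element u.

c

First locate the identity: row b matches the header, so b is the identity.
Scan row u for b: u ⋆ c = b. Hence u^(-1) = c.
(Structurally, G here is isomorphic to the cyclic group Z_7.)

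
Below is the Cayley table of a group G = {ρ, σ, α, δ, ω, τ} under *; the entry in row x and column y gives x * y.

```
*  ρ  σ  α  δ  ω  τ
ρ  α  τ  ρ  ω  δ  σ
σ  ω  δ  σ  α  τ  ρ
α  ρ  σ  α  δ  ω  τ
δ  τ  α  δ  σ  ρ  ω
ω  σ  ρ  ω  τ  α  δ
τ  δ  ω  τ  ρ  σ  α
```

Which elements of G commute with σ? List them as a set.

Compare row σ with column σ entry by entry.
δ * σ = α = σ * δ, so δ commutes with σ.
τ * σ = ω but σ * τ = ρ, so τ does not.
Collecting the elements that commute with σ: C(σ) = {α, δ, σ}.
(Structurally, G here is isomorphic to the symmetric group S_3.)

{α, δ, σ}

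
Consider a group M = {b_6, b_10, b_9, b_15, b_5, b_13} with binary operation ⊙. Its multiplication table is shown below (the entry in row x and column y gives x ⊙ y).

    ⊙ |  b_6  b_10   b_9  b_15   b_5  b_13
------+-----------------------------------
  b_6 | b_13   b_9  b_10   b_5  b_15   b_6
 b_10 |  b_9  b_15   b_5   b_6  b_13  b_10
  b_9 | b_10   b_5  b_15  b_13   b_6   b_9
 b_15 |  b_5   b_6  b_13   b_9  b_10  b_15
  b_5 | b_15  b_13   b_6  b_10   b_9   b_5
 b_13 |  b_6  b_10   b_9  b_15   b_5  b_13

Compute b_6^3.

b_6^1 = b_6
b_6^2 = b_6 ⊙ b_6 = b_13
b_6^3 = b_13 ⊙ b_6 = b_6

b_6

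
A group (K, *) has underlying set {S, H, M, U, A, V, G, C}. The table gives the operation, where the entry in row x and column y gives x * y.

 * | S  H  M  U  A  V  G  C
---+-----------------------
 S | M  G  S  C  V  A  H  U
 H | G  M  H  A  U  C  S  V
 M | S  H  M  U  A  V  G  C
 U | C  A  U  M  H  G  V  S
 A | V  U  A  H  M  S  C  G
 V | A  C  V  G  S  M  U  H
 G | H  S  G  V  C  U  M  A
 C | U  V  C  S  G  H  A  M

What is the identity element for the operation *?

The identity e satisfies e * x = x for all x, so its row in the table reproduces the column headers.
Row M reads: S, H, M, U, A, V, G, C — exactly the header order. So M is the identity.
(Structurally, K here is isomorphic to the elementary abelian group (Z_2)^3.)

M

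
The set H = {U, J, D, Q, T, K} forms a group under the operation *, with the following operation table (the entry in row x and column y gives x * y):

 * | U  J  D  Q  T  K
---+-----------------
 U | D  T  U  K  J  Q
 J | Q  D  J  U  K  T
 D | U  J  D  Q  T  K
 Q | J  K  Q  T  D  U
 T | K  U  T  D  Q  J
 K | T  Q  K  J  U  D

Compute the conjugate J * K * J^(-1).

The identity is D. In row J, the entry D sits in column J, so J^(-1) = J.
J * K = T
T * J = U
(Structurally, H here is isomorphic to the symmetric group S_3.)

U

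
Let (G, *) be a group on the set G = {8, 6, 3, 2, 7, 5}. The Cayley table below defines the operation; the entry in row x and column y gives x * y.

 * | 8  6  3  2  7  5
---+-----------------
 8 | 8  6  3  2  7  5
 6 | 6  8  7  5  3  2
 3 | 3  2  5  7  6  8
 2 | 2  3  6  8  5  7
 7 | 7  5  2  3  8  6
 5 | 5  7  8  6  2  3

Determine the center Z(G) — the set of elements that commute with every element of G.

An element z is central iff its row equals its column in the table.
For 7: 7 * 3 = 2 ≠ 6 = 3 * 7, so 7 ∉ Z.
Checking each element this way leaves Z(G) = {8}.

{8}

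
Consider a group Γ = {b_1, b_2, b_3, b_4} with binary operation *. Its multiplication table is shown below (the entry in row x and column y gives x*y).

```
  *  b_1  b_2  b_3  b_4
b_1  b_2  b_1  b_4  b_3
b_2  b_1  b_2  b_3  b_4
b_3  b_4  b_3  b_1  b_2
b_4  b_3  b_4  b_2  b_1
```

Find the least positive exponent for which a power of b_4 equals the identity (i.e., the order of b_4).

The identity element is b_2 (its row matches the header).
b_4^1 = b_4
b_4^2 = b_4*b_4 = b_1
b_4^3 = b_1*b_4 = b_3
b_4^4 = b_3*b_4 = b_2
The first power of b_4 equal to the identity is b_4^4, so ord(b_4) = 4.

4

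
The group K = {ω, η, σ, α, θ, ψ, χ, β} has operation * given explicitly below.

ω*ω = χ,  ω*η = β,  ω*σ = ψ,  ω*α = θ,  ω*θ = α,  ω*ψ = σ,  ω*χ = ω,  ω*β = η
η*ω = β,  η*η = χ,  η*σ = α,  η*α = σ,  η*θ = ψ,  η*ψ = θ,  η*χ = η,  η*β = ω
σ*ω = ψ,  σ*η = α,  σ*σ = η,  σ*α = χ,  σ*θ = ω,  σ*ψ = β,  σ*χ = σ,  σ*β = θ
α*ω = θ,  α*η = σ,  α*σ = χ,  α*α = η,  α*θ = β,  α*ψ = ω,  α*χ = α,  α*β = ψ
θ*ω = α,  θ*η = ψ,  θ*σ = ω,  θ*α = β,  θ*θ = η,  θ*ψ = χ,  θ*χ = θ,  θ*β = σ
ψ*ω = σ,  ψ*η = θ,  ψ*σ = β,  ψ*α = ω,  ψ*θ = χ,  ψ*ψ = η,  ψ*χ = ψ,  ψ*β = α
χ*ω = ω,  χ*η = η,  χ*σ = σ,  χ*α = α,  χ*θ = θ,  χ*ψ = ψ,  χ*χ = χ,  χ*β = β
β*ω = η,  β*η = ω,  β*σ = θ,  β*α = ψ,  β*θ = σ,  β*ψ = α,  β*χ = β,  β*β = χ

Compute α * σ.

χ

Read row α, column σ: α * σ = χ.
(Structurally, K here is isomorphic to Z_2 x Z_4.)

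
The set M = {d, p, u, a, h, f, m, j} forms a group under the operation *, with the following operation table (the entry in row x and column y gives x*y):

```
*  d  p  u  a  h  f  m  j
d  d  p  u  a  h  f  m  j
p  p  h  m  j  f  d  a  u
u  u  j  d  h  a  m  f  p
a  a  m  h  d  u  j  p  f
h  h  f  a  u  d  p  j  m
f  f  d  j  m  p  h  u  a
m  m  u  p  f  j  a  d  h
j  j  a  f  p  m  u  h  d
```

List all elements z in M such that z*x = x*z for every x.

{d, h}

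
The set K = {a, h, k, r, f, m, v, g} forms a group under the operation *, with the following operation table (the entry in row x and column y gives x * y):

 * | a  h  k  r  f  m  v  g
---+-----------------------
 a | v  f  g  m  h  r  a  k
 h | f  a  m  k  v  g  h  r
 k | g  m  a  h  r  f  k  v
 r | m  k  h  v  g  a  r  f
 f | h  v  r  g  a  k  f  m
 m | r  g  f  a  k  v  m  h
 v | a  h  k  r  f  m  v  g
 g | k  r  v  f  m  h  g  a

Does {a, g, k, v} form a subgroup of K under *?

{a, g, k, v} contains the identity v.
Checking products: every product of two elements of {a, g, k, v} (read from the table) lies in {a, g, k, v}, so the set is closed.
In a finite group, a nonempty closed subset is a subgroup. So {a, g, k, v} ≤ K.

Yes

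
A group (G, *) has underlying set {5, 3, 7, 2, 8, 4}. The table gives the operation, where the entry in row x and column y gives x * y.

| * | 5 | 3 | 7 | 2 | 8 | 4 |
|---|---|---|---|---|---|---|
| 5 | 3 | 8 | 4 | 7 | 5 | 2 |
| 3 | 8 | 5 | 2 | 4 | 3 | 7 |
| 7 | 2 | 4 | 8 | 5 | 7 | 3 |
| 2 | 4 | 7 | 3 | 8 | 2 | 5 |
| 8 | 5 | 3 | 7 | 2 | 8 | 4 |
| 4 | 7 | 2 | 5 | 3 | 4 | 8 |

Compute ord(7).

2

The identity element is 8 (its row matches the header).
7^1 = 7
7^2 = 7 * 7 = 8
The first power of 7 equal to the identity is 7^2, so ord(7) = 2.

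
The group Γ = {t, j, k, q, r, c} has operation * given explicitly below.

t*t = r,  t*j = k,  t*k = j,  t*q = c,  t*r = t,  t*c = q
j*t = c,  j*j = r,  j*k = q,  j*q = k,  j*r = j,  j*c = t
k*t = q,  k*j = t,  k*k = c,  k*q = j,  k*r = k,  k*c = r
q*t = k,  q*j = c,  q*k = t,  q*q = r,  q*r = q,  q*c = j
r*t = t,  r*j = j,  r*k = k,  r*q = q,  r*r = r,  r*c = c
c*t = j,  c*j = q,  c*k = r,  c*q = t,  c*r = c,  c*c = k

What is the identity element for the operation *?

r

The identity e satisfies e * x = x for all x, so its row in the table reproduces the column headers.
Row r reads: t, j, k, q, r, c — exactly the header order. So r is the identity.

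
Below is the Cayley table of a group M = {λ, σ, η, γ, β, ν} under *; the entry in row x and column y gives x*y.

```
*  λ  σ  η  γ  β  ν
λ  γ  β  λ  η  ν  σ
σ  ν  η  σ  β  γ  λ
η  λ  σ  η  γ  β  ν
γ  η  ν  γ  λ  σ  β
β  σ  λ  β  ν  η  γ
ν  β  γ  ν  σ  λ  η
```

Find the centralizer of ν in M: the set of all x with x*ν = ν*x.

{η, ν}

Compare row ν with column ν entry by entry.
γ*ν = β but ν*γ = σ, so γ does not.
Collecting the elements that commute with ν: C(ν) = {η, ν}.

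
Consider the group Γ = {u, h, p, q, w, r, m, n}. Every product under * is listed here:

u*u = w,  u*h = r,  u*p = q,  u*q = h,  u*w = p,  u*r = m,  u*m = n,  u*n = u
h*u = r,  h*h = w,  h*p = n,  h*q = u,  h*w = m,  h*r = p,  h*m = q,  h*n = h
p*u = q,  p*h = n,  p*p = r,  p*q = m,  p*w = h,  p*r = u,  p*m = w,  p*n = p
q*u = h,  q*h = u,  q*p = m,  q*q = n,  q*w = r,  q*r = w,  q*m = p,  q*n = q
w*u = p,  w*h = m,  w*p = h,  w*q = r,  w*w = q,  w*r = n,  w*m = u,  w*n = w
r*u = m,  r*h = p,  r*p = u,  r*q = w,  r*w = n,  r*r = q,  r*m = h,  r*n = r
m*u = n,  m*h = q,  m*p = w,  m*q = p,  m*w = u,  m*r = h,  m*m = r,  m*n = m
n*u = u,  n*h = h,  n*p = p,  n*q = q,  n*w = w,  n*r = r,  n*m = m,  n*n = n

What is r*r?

Read row r, column r: r*r = q.

q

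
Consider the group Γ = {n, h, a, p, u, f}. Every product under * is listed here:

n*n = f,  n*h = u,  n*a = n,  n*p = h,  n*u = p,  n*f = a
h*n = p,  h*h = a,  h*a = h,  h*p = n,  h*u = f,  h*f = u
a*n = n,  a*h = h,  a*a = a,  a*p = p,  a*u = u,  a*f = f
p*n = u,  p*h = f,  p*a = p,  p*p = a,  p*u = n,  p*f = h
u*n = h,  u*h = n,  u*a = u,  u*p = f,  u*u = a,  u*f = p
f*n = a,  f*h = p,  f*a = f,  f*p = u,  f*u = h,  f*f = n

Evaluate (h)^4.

a

h^1 = h
h^2 = h*h = a
h^3 = a*h = h
h^4 = h*h = a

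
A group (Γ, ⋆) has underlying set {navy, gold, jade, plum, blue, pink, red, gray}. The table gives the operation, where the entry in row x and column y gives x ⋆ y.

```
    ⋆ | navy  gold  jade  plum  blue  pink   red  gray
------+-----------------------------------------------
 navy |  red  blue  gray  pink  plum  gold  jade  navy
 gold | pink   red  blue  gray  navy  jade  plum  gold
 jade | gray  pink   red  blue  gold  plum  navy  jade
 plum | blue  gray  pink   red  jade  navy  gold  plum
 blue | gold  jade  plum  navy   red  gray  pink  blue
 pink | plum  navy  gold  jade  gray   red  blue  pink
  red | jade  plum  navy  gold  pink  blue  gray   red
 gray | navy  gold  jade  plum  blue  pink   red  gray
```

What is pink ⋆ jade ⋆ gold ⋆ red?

gray

pink ⋆ jade = gold
gold ⋆ gold = red
red ⋆ red = gray
(Structurally, Γ here is isomorphic to the quaternion group Q_8.)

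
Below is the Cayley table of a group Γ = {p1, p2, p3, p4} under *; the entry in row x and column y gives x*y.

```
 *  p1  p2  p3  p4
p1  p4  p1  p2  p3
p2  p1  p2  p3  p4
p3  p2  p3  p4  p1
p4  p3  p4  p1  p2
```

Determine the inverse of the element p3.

First locate the identity: row p2 matches the header, so p2 is the identity.
Scan row p3 for p2: p3*p1 = p2. Hence p3^(-1) = p1.

p1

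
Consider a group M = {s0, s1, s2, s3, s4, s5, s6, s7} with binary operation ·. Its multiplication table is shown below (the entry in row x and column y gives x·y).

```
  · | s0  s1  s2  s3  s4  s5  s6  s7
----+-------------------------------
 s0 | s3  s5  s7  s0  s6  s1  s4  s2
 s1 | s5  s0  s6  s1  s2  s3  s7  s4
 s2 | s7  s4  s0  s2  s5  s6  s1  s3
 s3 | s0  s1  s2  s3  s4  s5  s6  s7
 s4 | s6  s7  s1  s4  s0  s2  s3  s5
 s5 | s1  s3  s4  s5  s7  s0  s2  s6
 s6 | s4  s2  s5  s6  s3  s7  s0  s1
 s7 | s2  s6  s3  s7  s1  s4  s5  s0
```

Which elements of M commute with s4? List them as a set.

Compare row s4 with column s4 entry by entry.
s6·s4 = s3 = s4·s6, so s6 commutes with s4.
s7·s4 = s1 but s4·s7 = s5, so s7 does not.
Collecting the elements that commute with s4: C(s4) = {s0, s3, s4, s6}.

{s0, s3, s4, s6}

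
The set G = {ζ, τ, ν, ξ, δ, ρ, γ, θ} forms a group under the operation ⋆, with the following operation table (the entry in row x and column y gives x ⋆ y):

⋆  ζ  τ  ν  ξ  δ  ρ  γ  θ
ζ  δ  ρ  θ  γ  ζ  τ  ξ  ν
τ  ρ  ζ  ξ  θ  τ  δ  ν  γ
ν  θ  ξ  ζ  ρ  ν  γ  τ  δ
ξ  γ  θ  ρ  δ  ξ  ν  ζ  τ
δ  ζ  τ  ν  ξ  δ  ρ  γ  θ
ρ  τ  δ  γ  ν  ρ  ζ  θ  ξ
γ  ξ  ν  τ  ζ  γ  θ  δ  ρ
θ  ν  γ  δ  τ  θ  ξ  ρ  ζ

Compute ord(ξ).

The identity element is δ (its row matches the header).
ξ^1 = ξ
ξ^2 = ξ ⋆ ξ = δ
The first power of ξ equal to the identity is ξ^2, so ord(ξ) = 2.

2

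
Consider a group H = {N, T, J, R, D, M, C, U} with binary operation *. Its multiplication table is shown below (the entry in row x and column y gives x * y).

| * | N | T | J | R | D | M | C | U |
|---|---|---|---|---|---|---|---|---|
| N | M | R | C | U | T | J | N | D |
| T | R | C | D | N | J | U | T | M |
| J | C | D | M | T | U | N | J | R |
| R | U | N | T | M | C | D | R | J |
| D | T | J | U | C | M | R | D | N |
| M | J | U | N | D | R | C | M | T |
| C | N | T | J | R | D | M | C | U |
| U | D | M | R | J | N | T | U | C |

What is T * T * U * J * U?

J

T * T = C
C * U = U
U * J = R
R * U = J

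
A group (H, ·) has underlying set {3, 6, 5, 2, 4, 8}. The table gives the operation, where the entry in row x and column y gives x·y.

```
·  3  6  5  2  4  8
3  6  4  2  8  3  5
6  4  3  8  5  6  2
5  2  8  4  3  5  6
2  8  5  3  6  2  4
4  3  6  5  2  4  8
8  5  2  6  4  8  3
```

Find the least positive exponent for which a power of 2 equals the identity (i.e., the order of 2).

The identity element is 4 (its row matches the header).
2^1 = 2
2^2 = 2·2 = 6
2^3 = 6·2 = 5
2^4 = 5·2 = 3
2^5 = 3·2 = 8
2^6 = 8·2 = 4
The first power of 2 equal to the identity is 2^6, so ord(2) = 6.
(Structurally, H here is isomorphic to the cyclic group Z_6.)

6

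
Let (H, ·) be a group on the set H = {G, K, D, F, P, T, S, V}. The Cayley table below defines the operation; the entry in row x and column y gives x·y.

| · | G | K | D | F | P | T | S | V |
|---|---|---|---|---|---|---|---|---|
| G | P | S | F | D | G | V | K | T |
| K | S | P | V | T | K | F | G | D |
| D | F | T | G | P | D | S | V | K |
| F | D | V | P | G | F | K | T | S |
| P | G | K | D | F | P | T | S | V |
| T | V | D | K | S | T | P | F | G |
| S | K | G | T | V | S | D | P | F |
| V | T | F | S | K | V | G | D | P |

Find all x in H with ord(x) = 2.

{G, K, S, T, V}

Identity is P. Compute the order of each non-identity element by repeated multiplication:
  G: G → P  (order 2)
  K: K → P  (order 2)
  D: D → G → F → P  (order 4)
  F: F → G → D → P  (order 4)
  T: T → P  (order 2)
  S: S → P  (order 2)
  V: V → P  (order 2)
Elements of order 2: {G, K, S, T, V}.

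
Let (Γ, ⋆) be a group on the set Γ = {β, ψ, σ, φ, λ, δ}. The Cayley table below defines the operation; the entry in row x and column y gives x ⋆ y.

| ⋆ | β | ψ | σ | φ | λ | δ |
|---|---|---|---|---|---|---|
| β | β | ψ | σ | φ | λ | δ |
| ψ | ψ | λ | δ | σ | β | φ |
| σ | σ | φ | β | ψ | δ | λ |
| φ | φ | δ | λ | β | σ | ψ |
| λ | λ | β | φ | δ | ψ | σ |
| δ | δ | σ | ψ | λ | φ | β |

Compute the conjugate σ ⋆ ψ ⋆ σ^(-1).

The identity is β. In row σ, the entry β sits in column σ, so σ^(-1) = σ.
σ ⋆ ψ = φ
φ ⋆ σ = λ

λ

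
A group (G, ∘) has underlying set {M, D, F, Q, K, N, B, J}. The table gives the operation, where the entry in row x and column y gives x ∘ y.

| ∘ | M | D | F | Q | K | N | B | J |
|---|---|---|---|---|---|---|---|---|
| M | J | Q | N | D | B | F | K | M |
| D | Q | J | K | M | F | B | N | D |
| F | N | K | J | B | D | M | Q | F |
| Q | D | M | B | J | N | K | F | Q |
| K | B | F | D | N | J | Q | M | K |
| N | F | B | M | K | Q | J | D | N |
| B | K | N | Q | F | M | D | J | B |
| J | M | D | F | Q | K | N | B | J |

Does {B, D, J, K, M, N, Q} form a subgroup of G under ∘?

D ∘ K = F, which is not in {B, D, J, K, M, N, Q}.
The subset is not closed under ∘, so it is not a subgroup.

No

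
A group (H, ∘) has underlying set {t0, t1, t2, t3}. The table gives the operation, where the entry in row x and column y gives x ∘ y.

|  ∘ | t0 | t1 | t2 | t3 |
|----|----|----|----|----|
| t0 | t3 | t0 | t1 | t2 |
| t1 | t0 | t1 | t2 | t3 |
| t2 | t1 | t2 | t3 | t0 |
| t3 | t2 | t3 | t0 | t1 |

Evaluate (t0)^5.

t0^1 = t0
t0^2 = t0 ∘ t0 = t3
t0^3 = t3 ∘ t0 = t2
t0^4 = t2 ∘ t0 = t1
t0^5 = t1 ∘ t0 = t0
(Structurally, H here is isomorphic to the cyclic group Z_4.)

t0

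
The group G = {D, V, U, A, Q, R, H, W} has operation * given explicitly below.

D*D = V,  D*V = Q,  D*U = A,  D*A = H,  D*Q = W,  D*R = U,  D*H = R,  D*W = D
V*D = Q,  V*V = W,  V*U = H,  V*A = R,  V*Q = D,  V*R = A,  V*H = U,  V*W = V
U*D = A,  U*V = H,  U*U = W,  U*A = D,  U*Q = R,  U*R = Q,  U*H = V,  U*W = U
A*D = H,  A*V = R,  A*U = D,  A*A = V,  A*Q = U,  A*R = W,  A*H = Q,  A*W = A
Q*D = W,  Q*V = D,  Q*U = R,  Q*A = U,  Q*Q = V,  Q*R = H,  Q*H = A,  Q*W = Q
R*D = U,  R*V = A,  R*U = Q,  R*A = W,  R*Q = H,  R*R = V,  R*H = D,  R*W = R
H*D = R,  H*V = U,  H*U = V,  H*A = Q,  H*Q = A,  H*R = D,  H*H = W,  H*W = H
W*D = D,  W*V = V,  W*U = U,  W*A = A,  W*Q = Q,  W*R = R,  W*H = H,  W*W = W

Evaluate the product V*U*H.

W

V*U = H
H*H = W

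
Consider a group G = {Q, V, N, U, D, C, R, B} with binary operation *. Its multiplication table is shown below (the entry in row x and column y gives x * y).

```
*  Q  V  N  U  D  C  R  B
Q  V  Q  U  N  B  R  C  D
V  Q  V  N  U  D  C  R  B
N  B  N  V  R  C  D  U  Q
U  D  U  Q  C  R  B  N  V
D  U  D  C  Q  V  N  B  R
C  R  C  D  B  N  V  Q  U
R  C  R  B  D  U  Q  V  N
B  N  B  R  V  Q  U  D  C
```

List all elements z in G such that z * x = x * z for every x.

An element z is central iff its row equals its column in the table.
For N: N * U = R ≠ Q = U * N, so N ∉ Z.
Checking each element this way leaves Z(G) = {C, V}.

{C, V}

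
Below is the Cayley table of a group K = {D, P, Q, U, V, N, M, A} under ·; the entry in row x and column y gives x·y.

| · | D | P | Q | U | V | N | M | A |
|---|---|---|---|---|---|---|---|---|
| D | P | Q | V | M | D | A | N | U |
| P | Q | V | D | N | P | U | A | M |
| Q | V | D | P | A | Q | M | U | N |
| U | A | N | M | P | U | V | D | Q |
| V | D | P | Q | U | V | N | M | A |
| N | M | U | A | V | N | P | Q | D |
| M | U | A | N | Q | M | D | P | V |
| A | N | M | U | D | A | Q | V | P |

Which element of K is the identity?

V

The identity e satisfies e·x = x for all x, so its row in the table reproduces the column headers.
Row V reads: D, P, Q, U, V, N, M, A — exactly the header order. So V is the identity.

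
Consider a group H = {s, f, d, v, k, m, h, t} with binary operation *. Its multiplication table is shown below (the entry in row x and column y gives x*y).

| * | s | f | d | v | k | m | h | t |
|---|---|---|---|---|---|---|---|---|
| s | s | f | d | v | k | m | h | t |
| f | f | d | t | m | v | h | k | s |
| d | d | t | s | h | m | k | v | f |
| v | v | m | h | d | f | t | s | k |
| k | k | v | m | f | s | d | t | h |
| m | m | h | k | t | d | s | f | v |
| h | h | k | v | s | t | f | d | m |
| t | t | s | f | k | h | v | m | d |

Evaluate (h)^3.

v

h^1 = h
h^2 = h*h = d
h^3 = d*h = v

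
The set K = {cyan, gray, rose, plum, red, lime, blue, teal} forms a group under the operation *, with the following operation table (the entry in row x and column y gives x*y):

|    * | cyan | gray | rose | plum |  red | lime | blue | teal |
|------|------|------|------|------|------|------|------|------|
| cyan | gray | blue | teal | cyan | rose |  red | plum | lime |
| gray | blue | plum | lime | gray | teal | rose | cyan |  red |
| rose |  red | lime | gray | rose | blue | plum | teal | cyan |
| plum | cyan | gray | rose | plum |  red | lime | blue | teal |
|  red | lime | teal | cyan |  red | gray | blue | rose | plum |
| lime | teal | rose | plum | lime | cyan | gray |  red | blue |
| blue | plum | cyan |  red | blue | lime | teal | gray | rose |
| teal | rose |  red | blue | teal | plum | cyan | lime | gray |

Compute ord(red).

4

The identity element is plum (its row matches the header).
red^1 = red
red^2 = red*red = gray
red^3 = gray*red = teal
red^4 = teal*red = plum
The first power of red equal to the identity is red^4, so ord(red) = 4.
(Structurally, K here is isomorphic to the quaternion group Q_8.)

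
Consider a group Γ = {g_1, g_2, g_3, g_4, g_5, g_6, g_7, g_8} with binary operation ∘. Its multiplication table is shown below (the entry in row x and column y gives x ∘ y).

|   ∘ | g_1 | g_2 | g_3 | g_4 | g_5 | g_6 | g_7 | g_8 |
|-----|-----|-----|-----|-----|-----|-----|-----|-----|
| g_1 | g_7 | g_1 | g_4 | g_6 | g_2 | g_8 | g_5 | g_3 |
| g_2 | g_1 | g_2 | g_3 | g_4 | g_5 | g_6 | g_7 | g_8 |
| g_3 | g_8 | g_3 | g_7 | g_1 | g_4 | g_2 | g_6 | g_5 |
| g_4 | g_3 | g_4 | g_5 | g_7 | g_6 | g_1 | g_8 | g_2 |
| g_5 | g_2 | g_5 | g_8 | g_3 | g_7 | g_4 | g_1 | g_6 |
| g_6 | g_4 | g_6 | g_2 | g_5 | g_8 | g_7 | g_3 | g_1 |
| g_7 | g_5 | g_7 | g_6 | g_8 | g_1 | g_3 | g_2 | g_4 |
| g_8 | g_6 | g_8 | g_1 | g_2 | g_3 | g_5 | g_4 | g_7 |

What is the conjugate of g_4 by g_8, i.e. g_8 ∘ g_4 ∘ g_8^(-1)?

The identity is g_2. In row g_8, the entry g_2 sits in column g_4, so g_8^(-1) = g_4.
g_8 ∘ g_4 = g_2
g_2 ∘ g_4 = g_4

g_4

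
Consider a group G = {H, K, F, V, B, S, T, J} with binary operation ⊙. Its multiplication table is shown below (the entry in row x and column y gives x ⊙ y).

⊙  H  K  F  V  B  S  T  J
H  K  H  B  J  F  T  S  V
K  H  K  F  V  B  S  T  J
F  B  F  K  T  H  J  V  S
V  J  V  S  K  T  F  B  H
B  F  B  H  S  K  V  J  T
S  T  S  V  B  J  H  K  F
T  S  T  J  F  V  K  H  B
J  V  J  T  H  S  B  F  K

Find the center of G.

An element z is central iff its row equals its column in the table.
For T: T ⊙ V = F ≠ B = V ⊙ T, so T ∉ Z.
Checking each element this way leaves Z(G) = {H, K}.

{H, K}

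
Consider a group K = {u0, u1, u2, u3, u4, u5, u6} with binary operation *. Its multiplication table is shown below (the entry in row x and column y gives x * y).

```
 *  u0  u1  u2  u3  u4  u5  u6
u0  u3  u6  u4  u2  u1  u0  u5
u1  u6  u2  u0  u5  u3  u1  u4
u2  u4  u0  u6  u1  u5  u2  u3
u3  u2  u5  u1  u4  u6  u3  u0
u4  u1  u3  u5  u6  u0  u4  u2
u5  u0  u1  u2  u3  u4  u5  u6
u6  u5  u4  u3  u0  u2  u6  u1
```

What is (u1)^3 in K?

u0

u1^1 = u1
u1^2 = u1 * u1 = u2
u1^3 = u2 * u1 = u0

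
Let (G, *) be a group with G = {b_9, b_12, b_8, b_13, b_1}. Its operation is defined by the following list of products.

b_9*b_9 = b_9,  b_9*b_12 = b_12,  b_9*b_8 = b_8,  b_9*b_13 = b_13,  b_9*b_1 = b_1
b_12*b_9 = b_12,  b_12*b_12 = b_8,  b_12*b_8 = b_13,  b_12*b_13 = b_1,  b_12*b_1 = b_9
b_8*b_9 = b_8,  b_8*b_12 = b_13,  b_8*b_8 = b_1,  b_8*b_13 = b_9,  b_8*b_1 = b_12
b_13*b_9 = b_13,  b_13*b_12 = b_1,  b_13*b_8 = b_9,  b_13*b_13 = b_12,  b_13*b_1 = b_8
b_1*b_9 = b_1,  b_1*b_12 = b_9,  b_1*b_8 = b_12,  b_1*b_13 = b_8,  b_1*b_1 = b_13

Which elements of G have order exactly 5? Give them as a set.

Identity is b_9. Compute the order of each non-identity element by repeated multiplication:
  b_12: b_12 → b_8 → b_13 → b_1 → b_9  (order 5)
  b_8: b_8 → b_1 → b_12 → b_13 → b_9  (order 5)
  b_13: b_13 → b_12 → b_1 → b_8 → b_9  (order 5)
  b_1: b_1 → b_13 → b_8 → b_12 → b_9  (order 5)
Elements of order 5: {b_1, b_12, b_13, b_8}.

{b_1, b_12, b_13, b_8}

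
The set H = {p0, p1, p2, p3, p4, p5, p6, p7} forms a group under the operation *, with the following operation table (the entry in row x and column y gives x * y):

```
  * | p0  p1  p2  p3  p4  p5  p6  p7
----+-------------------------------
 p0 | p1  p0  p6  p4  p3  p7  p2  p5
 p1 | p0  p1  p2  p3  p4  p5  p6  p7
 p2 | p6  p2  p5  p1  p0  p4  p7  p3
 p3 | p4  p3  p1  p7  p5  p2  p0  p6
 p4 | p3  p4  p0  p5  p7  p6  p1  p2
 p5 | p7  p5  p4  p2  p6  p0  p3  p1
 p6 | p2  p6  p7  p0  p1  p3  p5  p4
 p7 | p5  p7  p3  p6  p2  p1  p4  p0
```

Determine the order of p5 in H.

The identity element is p1 (its row matches the header).
p5^1 = p5
p5^2 = p5 * p5 = p0
p5^3 = p0 * p5 = p7
p5^4 = p7 * p5 = p1
The first power of p5 equal to the identity is p5^4, so ord(p5) = 4.

4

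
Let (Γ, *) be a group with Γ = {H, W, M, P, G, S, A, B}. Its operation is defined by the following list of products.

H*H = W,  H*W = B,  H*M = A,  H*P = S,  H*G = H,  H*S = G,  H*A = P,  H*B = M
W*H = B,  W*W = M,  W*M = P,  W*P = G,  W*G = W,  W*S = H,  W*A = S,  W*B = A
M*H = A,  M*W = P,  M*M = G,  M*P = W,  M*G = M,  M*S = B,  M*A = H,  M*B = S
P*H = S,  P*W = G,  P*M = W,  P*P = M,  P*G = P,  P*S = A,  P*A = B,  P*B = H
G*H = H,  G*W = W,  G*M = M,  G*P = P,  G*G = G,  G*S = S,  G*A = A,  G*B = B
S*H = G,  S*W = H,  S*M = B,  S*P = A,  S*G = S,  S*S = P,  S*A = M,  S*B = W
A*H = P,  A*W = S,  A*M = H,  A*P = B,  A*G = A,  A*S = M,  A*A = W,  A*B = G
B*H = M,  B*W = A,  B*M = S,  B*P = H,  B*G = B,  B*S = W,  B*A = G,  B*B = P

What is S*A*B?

S

S*A = M
M*B = S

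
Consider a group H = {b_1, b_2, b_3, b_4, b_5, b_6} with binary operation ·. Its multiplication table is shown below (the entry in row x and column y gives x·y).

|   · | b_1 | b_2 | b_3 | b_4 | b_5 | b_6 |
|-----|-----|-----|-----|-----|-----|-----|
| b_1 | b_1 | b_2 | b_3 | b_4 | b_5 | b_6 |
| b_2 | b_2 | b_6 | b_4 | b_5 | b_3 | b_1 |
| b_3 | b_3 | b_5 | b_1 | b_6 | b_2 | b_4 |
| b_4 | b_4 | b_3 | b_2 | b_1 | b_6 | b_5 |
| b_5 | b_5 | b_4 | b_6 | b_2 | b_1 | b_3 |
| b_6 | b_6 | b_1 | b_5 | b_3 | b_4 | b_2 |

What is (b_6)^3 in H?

b_1

b_6^1 = b_6
b_6^2 = b_6·b_6 = b_2
b_6^3 = b_2·b_6 = b_1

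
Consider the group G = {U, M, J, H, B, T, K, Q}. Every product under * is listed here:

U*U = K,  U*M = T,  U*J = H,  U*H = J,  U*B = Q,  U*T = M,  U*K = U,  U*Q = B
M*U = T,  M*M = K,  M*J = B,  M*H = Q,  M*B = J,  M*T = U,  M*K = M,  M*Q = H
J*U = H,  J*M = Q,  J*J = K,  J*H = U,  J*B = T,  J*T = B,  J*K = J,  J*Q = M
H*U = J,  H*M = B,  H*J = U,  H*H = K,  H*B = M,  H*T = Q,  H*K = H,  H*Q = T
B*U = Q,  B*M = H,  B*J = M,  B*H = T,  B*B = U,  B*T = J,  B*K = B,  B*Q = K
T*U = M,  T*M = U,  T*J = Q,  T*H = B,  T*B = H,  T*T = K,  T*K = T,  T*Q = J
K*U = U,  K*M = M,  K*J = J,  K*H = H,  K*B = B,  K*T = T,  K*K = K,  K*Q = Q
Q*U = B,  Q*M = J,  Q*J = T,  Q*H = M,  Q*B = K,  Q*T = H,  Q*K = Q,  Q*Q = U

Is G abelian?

B * H = T but H * B = M.
Since B and H do not commute, G is not abelian.

No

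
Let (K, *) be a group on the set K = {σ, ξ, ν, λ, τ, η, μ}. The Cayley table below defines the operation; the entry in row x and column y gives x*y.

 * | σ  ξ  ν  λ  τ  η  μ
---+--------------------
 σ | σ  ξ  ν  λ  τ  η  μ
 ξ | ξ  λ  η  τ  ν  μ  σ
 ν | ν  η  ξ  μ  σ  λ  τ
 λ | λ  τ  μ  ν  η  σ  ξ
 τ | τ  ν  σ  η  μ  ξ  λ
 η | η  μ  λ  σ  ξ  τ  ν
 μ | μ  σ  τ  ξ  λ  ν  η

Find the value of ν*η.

Read row ν, column η: ν*η = λ.
(Structurally, K here is isomorphic to the cyclic group Z_7.)

λ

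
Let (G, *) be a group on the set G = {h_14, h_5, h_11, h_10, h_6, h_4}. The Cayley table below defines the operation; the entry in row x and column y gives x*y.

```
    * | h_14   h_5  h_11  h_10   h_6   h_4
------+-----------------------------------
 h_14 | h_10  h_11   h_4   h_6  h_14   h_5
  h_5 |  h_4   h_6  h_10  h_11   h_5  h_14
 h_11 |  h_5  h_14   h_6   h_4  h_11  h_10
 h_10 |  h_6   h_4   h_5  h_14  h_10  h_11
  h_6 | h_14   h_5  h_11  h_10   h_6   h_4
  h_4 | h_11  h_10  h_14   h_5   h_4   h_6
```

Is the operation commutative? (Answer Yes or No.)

h_14*h_11 = h_4 but h_11*h_14 = h_5.
Since h_14 and h_11 do not commute, G is not abelian.

No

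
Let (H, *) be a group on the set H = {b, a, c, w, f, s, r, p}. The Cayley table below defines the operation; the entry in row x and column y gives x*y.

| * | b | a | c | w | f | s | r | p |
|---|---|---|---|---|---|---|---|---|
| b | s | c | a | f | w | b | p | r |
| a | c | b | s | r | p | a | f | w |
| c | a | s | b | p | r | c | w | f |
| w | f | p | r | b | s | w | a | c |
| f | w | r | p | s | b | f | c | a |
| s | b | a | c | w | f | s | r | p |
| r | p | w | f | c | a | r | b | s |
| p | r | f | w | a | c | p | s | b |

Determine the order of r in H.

4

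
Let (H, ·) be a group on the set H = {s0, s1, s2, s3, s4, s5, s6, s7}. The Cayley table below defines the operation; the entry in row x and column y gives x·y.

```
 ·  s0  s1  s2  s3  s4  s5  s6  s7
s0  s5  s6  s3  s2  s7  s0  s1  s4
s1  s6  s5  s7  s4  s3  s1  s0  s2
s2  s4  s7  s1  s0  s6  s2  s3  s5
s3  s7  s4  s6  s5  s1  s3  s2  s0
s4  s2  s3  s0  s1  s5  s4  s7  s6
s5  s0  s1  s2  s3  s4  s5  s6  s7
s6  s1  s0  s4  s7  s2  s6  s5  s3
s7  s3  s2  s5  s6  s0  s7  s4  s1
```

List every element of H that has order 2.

{s0, s1, s3, s4, s6}

Identity is s5. Compute the order of each non-identity element by repeated multiplication:
  s0: s0 → s5  (order 2)
  s1: s1 → s5  (order 2)
  s2: s2 → s1 → s7 → s5  (order 4)
  s3: s3 → s5  (order 2)
  s4: s4 → s5  (order 2)
  s6: s6 → s5  (order 2)
  s7: s7 → s1 → s2 → s5  (order 4)
Elements of order 2: {s0, s1, s3, s4, s6}.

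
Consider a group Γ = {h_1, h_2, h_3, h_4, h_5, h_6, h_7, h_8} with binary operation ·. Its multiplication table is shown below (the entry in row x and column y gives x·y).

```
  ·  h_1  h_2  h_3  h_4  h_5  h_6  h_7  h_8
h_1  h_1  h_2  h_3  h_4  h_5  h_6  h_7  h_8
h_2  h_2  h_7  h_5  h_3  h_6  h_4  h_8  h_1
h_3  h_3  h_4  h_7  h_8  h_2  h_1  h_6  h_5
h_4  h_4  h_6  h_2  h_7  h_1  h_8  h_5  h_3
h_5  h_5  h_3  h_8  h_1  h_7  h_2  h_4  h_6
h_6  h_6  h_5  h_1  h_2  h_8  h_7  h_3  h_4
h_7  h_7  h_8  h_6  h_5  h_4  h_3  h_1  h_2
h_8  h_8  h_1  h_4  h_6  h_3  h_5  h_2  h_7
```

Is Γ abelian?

No

h_5·h_8 = h_6 but h_8·h_5 = h_3.
Since h_5 and h_8 do not commute, Γ is not abelian.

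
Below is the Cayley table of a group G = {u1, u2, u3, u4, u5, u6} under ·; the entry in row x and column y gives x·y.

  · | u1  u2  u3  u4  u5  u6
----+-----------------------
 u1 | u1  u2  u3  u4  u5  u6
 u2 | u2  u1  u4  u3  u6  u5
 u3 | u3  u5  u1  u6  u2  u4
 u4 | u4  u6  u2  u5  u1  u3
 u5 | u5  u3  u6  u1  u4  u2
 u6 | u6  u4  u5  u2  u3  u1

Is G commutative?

u4·u3 = u2 but u3·u4 = u6.
Since u4 and u3 do not commute, G is not abelian.

No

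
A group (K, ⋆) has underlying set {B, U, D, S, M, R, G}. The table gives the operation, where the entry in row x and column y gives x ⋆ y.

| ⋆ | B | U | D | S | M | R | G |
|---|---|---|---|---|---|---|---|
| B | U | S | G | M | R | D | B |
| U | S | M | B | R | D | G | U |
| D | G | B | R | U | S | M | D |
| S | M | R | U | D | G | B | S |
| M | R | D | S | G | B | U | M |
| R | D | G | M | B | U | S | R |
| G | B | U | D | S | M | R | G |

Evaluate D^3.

D^1 = D
D^2 = D ⋆ D = R
D^3 = R ⋆ D = M

M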